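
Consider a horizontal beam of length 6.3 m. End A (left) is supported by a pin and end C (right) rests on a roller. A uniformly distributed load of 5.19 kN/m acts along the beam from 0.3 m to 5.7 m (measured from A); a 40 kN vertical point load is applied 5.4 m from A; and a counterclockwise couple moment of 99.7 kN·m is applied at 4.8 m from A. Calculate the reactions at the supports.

Resultant of the distributed load: 5.19 × 5.4 = 28.026 kN at 3 m from A.
Moments about A: C_y·6.3 − (5.19·5.4)·3 − 40·5.4 + 99.7 = 0 → C_y = 200.378/6.3 = 31.806 ≈ 31.81 kN.
ΣF_y = 0: A_y + 31.806 − 5.19·5.4 − 40 = 0 → A_y = 36.22 kN.
ΣF_x = 0: no horizontal applied forces, so A_x = 0.

A_x = 0, A_y = 36.22 kN, C_y = 31.81 kN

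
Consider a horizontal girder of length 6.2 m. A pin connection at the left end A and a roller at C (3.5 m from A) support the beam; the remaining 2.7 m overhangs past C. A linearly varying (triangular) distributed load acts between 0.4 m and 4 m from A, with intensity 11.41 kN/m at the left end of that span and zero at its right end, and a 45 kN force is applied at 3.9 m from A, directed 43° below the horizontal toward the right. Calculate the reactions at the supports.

Resultant of the triangular load: ½ × 11.41 × 3.6 = 20.538 kN, acting at 1.6 m from A (one-third of the span from the peak).
Moments about A: C_y·3.5 − (½·11.41·3.6)·1.6 − 45·sin43°·3.9 = 0 → C_y = 152.552/3.5 = 43.5863 ≈ 43.59 kN.
ΣF_y = 0: A_y + 43.5863 − ½·11.41·3.6 − 45·sin43° = 0 → A_y = 7.642 kN.
ΣF_x = 0: A_x + 45·cos43° = 0 → A_x = -32.91 kN.

A_x = -32.91 kN, A_y = 7.642 kN, C_y = 43.59 kN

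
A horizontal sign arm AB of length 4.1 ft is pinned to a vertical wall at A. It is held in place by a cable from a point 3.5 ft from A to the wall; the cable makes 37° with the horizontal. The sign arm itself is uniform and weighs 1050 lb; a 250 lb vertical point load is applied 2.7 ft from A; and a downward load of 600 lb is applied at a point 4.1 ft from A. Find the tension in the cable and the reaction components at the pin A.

ΣM about A: T·sin37°·3.5 − 1050·2.05 − 250·2.7 − 600·4.1 = 0 → T = 5287.5/(3.5·0.601815) = 2510.26 ≈ 2510 lb.
ΣF_x = 0: A_x − T·cos37° = 0 → A_x = 2510.26 × 0.798636 = 2005 lb.
ΣF_y = 0: A_y + T·sin37° − 1050 − 250 − 600 = 0 → A_y = 1900 − 2510.26 × 0.601815 = 389.3 lb.

T = 2510 lb, A_x = 2005 lb, A_y = 389.3 lb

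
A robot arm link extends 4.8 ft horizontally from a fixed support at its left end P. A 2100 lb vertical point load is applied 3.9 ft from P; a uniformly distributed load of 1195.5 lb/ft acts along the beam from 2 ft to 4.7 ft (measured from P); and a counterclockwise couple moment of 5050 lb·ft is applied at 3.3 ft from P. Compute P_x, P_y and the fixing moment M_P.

P_x = 0, P_y = 5328 lb, M_P = 13950 lb·ft

Resultant of the distributed load: 1195.5 × 2.7 = 3227.85 lb at 3.35 ft from P.
ΣF_x = 0: P_x = 0.
ΣF_y = 0: P_y − 2100 − 1195.5·2.7 = 0 → P_y = 5328 lb.
ΣM about P: M_P − 2100·3.9 − (1195.5·2.7)·3.35 + 5050 = 0 → M_P = 13950 lb·ft.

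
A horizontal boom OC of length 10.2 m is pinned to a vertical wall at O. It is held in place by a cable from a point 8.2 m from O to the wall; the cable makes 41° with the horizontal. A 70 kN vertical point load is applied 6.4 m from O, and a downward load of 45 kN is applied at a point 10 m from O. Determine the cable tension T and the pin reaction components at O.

ΣM about O: T·sin41°·8.2 − 70·6.4 − 45·10 = 0 → T = 898/(8.2·0.656059) = 166.924 ≈ 166.9 kN.
ΣF_x = 0: O_x − T·cos41° = 0 → O_x = 166.924 × 0.75471 = 126.0 kN.
ΣF_y = 0: O_y + T·sin41° − 70 − 45 = 0 → O_y = 115 − 166.924 × 0.656059 = 5.488 kN.

T = 166.9 kN, O_x = 126.0 kN, O_y = 5.488 kN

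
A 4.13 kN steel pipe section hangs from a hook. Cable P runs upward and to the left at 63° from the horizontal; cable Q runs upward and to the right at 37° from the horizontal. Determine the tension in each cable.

ΣF_x = 0: −T_P·cos63° + T_Q·cos37° = 0 → T_Q = 0.568458·T_P.
ΣF_y = 0: T_P·sin63° + T_Q·sin37° = 4.13.
Substitute: T_P·(0.891007 + 0.568458·0.601815) = 4.13 → T_P = 3.34925 ≈ 3.349 kN.
Then T_Q = 0.568458 × 3.34925 = 1.904 kN.

T_P = 3.349 kN, T_Q = 1.904 kN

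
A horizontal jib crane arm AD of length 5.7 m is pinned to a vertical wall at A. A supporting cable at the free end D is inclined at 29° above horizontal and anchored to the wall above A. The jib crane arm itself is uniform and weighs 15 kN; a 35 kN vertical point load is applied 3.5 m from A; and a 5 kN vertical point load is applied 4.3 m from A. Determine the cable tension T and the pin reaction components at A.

ΣM about A: T·sin29°·5.7 − 15·2.85 − 35·3.5 − 5·4.3 = 0 → T = 186.75/(5.7·0.48481) = 67.5794 ≈ 67.58 kN.
ΣF_x = 0: A_x − T·cos29° = 0 → A_x = 67.5794 × 0.87462 = 59.11 kN.
ΣF_y = 0: A_y + T·sin29° − 15 − 35 − 5 = 0 → A_y = 55 − 67.5794 × 0.48481 = 22.24 kN.

T = 67.58 kN, A_x = 59.11 kN, A_y = 22.24 kN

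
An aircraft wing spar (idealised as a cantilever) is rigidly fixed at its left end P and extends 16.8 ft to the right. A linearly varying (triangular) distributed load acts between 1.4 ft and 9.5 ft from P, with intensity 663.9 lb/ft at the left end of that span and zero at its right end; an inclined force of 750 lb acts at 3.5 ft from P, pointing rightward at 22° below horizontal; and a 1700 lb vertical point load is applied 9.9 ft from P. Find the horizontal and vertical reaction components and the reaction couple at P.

Resultant of the triangular load: ½ × 663.9 × 8.1 = 2688.795 lb, acting at 4.1 ft from P (one-third of the span from the peak).
ΣF_x = 0: P_x + 750·cos22° = 0 → P_x = -695.4 lb.
ΣF_y = 0: P_y − ½·663.9·8.1 − 750·sin22° − 1700 = 0 → P_y = 4670 lb.
ΣM about P: M_P − (½·663.9·8.1)·4.1 − 750·sin22°·3.5 − 1700·9.9 = 0 → M_P = 28840 lb·ft.

P_x = -695.4 lb, P_y = 4670 lb, M_P = 28840 lb·ft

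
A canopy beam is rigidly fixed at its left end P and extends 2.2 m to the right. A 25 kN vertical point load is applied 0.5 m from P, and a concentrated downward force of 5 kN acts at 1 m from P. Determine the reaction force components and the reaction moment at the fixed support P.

P_x = 0, P_y = 30.00 kN, M_P = 17.50 kN·m

ΣF_x = 0: P_x = 0.
ΣF_y = 0: P_y − 25 − 5 = 0 → P_y = 30.00 kN.
ΣM about P: M_P − 25·0.5 − 5·1 = 0 → M_P = 17.50 kN·m.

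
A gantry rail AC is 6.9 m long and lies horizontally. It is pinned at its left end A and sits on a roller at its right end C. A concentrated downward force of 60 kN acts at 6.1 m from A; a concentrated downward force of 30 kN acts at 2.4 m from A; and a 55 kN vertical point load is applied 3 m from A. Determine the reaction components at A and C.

A_x = 0, A_y = 57.61 kN, C_y = 87.39 kN

Moments about A: C_y·6.9 − 60·6.1 − 30·2.4 − 55·3 = 0 → C_y = 603/6.9 = 87.3913 ≈ 87.39 kN.
ΣF_y = 0: A_y + 87.3913 − 60 − 30 − 55 = 0 → A_y = 57.61 kN.
ΣF_x = 0: no horizontal applied forces, so A_x = 0.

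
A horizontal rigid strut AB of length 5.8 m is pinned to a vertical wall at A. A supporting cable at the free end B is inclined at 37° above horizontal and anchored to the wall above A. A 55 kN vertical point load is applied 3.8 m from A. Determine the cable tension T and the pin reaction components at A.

ΣM about A: T·sin37°·5.8 − 55·3.8 = 0 → T = 209/(5.8·0.601815) = 59.8763 ≈ 59.88 kN.
ΣF_x = 0: A_x − T·cos37° = 0 → A_x = 59.8763 × 0.798636 = 47.82 kN.
ΣF_y = 0: A_y + T·sin37° − 55 = 0 → A_y = 55 − 59.8763 × 0.601815 = 18.97 kN.

T = 59.88 kN, A_x = 47.82 kN, A_y = 18.97 kN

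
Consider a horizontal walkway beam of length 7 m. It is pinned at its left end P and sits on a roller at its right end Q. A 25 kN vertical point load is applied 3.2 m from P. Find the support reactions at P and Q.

ΣM about P: Q_y·7 − 25·3.2 = 0 → Q_y = 80/7 = 11.4286 ≈ 11.43 kN.
ΣF_y = 0: P_y + 11.4286 − 25 = 0 → P_y = 13.57 kN.
ΣF_x = 0: no horizontal applied forces, so P_x = 0.

P_x = 0, P_y = 13.57 kN, Q_y = 11.43 kN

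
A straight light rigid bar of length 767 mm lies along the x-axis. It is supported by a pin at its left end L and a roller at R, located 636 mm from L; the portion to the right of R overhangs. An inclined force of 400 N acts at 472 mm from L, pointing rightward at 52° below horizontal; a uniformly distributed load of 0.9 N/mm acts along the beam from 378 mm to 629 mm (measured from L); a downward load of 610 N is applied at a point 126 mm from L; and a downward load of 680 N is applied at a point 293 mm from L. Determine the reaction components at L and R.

L_x = -246.3 N, L_y = 984.2 N, R_y = 846.9 N

Resultant of the distributed load: 0.9 × 251 = 225.9 N at 503.5 mm from L.
Moments about L: R_y·636 − 400·sin52°·472 − (0.9·251)·503.5 − 610·126 − 680·293 = 0 → R_y = 538617/636 = 846.882 ≈ 846.9 N.
ΣF_y = 0: L_y + 846.882 − 400·sin52° − 0.9·251 − 610 − 680 = 0 → L_y = 984.2 N.
ΣF_x = 0: L_x + 400·cos52° = 0 → L_x = -246.3 N.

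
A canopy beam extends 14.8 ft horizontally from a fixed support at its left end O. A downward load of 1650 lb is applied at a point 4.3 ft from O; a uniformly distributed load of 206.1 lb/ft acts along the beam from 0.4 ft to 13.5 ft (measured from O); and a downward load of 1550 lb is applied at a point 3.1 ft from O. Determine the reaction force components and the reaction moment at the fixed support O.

O_x = 0, O_y = 5900 lb, M_O = 30660 lb·ft

Resultant of the distributed load: 206.1 × 13.1 = 2699.91 lb at 6.95 ft from O.
ΣF_x = 0: O_x = 0.
ΣF_y = 0: O_y − 1650 − 206.1·13.1 − 1550 = 0 → O_y = 5900 lb.
ΣM about O: M_O − 1650·4.3 − (206.1·13.1)·6.95 − 1550·3.1 = 0 → M_O = 30660 lb·ft.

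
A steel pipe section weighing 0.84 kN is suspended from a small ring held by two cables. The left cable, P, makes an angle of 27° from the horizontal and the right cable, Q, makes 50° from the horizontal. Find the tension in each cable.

T_P = 0.5541 kN, T_Q = 0.7681 kN

ΣF_x = 0: −T_P·cos27° + T_Q·cos50° = 0 → T_Q = 1.38616·T_P.
ΣF_y = 0: T_P·sin27° + T_Q·sin50° = 0.84.
Substitute: T_P·(0.45399 + 1.38616·0.766044) = 0.84 → T_P = 0.554145 ≈ 0.5541 kN.
Then T_Q = 1.38616 × 0.554145 = 0.7681 kN.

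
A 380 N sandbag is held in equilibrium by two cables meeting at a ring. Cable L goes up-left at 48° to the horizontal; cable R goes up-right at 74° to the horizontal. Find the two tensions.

ΣF_x = 0: −T_L·cos48° + T_R·cos74° = 0 → T_R = 2.42758·T_L.
ΣF_y = 0: T_L·sin48° + T_R·sin74° = 380.
Substitute: T_L·(0.743145 + 2.42758·0.961262) = 380 → T_L = 123.51 ≈ 123.5 N.
Then T_R = 2.42758 × 123.51 = 299.8 N.

T_L = 123.5 N, T_R = 299.8 N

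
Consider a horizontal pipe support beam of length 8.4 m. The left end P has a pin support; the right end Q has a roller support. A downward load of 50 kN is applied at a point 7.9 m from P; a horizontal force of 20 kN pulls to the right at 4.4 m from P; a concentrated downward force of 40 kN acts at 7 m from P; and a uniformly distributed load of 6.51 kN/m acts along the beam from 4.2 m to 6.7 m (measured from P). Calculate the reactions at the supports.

Resultant of the distributed load: 6.51 × 2.5 = 16.275 kN at 5.45 m from P.
ΣM about P: Q_y·8.4 − 50·7.9 − 40·7 − (6.51·2.5)·5.45 = 0 → Q_y = 763.69875/8.4 = 90.9165 ≈ 90.92 kN.
ΣF_y = 0: P_y + 90.9165 − 50 − 40 − 6.51·2.5 = 0 → P_y = 15.36 kN.
ΣF_x = 0: P_x + 20 = 0 → P_x = -20.00 kN.

P_x = -20.00 kN, P_y = 15.36 kN, Q_y = 90.92 kN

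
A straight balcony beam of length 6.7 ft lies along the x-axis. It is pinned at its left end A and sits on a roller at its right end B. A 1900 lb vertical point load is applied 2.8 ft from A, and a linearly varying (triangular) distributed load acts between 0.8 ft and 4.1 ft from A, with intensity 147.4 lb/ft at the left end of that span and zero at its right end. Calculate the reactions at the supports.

Resultant of the triangular load: ½ × 147.4 × 3.3 = 243.21 lb, acting at 1.9 ft from A (one-third of the span from the peak).
ΣM about A: B_y·6.7 − 1900·2.8 − (½·147.4·3.3)·1.9 = 0 → B_y = 5782.099/6.7 = 863.0 lb.
ΣF_y = 0: A_y + 863 − 1900 − ½·147.4·3.3 = 0 → A_y = 1280 lb.
ΣF_x = 0: no horizontal applied forces, so A_x = 0.

A_x = 0, A_y = 1280 lb, B_y = 863.0 lb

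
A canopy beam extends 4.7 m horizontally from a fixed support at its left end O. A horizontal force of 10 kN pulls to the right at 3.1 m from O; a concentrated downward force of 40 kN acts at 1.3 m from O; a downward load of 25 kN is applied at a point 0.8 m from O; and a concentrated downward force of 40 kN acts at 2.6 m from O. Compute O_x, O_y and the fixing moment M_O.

O_x = -10.00 kN, O_y = 105.0 kN, M_O = 176.0 kN·m

ΣF_x = 0: O_x + 10 = 0 → O_x = -10.00 kN.
ΣF_y = 0: O_y − 40 − 25 − 40 = 0 → O_y = 105.0 kN.
ΣM about O: M_O − 40·1.3 − 25·0.8 − 40·2.6 = 0 → M_O = 176.0 kN·m.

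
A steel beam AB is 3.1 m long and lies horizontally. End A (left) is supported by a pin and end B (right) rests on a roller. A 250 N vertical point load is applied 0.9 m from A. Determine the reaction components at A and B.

A_x = 0, A_y = 177.4 N, B_y = 72.58 N

Moments about A: B_y·3.1 − 250·0.9 = 0 → B_y = 225/3.1 = 72.5806 ≈ 72.58 N.
ΣF_y = 0: A_y + 72.5806 − 250 = 0 → A_y = 177.4 N.
ΣF_x = 0: no horizontal applied forces, so A_x = 0.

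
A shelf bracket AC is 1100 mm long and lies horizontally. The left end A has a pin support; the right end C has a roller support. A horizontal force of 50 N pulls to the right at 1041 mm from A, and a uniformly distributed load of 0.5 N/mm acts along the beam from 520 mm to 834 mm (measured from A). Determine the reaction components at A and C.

Resultant of the distributed load: 0.5 × 314 = 157 N at 677 mm from A.
Taking moments about A: C_y·1100 − (0.5·314)·677 = 0 → C_y = 106289/1100 = 96.6264 ≈ 96.63 N.
ΣF_y = 0: A_y + 96.6264 − 0.5·314 = 0 → A_y = 60.37 N.
ΣF_x = 0: A_x + 50 = 0 → A_x = -50.00 N.

A_x = -50.00 N, A_y = 60.37 N, C_y = 96.63 N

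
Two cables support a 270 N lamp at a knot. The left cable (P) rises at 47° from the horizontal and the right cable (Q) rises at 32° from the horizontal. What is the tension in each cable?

ΣF_x = 0: −T_P·cos47° + T_Q·cos32° = 0 → T_Q = 0.804198·T_P.
ΣF_y = 0: T_P·sin47° + T_Q·sin32° = 270.
Substitute: T_P·(0.731354 + 0.804198·0.529919) = 270 → T_P = 233.259 ≈ 233.3 N.
Then T_Q = 0.804198 × 233.259 = 187.6 N.

T_P = 233.3 N, T_Q = 187.6 N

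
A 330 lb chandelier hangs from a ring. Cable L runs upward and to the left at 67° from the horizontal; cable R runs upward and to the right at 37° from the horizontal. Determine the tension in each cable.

T_L = 271.6 lb, T_R = 132.9 lb

ΣF_x = 0: −T_L·cos67° + T_R·cos37° = 0 → T_R = 0.489248·T_L.
ΣF_y = 0: T_L·sin67° + T_R·sin37° = 330.
Substitute: T_L·(0.920505 + 0.489248·0.601815) = 330 → T_L = 271.618 ≈ 271.6 lb.
Then T_R = 0.489248 × 271.618 = 132.9 lb.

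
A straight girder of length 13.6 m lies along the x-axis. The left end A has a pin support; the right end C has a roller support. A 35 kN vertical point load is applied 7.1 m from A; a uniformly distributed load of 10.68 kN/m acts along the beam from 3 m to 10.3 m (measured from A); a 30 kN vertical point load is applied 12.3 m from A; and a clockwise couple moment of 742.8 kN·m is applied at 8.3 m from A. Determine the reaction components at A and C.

A_x = 0, A_y = 4.820 kN, C_y = 138.1 kN

Resultant of the distributed load: 10.68 × 7.3 = 77.964 kN at 6.65 m from A.
Moments about A: C_y·13.6 − 35·7.1 − (10.68·7.3)·6.65 − 30·12.3 − 742.8 = 0 → C_y = 1878.7606/13.6 = 138.144 ≈ 138.1 kN.
ΣF_y = 0: A_y + 138.144 − 35 − 10.68·7.3 − 30 = 0 → A_y = 4.820 kN.
ΣF_x = 0: no horizontal applied forces, so A_x = 0.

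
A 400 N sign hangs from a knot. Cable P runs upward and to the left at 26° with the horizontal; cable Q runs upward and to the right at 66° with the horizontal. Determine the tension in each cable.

ΣF_x = 0: −T_P·cos26° + T_Q·cos66° = 0 → T_Q = 2.20977·T_P.
ΣF_y = 0: T_P·sin26° + T_Q·sin66° = 400.
Substitute: T_P·(0.438371 + 2.20977·0.913545) = 400 → T_P = 162.794 ≈ 162.8 N.
Then T_Q = 2.20977 × 162.794 = 359.7 N.

T_P = 162.8 N, T_Q = 359.7 N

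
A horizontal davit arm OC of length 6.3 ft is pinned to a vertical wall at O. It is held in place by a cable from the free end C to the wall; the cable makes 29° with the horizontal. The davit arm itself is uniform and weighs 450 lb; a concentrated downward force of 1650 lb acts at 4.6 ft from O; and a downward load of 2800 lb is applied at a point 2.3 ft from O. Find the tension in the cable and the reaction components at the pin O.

ΣM about O: T·sin29°·6.3 − 450·3.15 − 1650·4.6 − 2800·2.3 = 0 → T = 15447.5/(6.3·0.48481) = 5057.62 ≈ 5058 lb.
ΣF_x = 0: O_x − T·cos29° = 0 → O_x = 5057.62 × 0.87462 = 4423 lb.
ΣF_y = 0: O_y + T·sin29° − 450 − 1650 − 2800 = 0 → O_y = 4900 − 5057.62 × 0.48481 = 2448 lb.

T = 5058 lb, O_x = 4423 lb, O_y = 2448 lb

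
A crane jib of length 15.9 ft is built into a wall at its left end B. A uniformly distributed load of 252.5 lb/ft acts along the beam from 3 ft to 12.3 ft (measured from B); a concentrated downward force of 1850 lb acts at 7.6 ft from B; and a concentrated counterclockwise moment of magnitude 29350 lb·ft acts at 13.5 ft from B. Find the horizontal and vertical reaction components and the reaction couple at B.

B_x = 0, B_y = 4198 lb, M_B = 2674 lb·ft

Resultant of the distributed load: 252.5 × 9.3 = 2348.25 lb at 7.65 ft from B.
ΣF_x = 0: B_x = 0.
ΣF_y = 0: B_y − 252.5·9.3 − 1850 = 0 → B_y = 4198 lb.
ΣM about B: M_B − (252.5·9.3)·7.65 − 1850·7.6 + 29350 = 0 → M_B = 2674 lb·ft.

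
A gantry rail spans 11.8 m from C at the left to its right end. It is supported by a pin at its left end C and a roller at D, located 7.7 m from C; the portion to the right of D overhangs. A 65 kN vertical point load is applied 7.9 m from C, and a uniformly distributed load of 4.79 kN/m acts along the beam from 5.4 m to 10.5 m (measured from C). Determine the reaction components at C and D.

Resultant of the distributed load: 4.79 × 5.1 = 24.429 kN at 7.95 m from C.
Moments about C: D_y·7.7 − 65·7.9 − (4.79·5.1)·7.95 = 0 → D_y = 707.71055/7.7 = 91.9105 ≈ 91.91 kN.
ΣF_y = 0: C_y + 91.9105 − 65 − 4.79·5.1 = 0 → C_y = -2.481 kN.
ΣF_x = 0: no horizontal applied forces, so C_x = 0.

C_x = 0, C_y = -2.481 kN, D_y = 91.91 kN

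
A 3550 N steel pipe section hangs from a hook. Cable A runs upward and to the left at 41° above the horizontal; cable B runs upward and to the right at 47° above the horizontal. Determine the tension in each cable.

T_A = 2423 N, T_B = 2681 N

ΣF_x = 0: −T_A·cos41° + T_B·cos47° = 0 → T_B = 1.10661·T_A.
ΣF_y = 0: T_A·sin41° + T_B·sin47° = 3550.
Substitute: T_A·(0.656059 + 1.10661·0.731354) = 3550 → T_A = 2422.58 ≈ 2423 N.
Then T_B = 1.10661 × 2422.58 = 2681 N.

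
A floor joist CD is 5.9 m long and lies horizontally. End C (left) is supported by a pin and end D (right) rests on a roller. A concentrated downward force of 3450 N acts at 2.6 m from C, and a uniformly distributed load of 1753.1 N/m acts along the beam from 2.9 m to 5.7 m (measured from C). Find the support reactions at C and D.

C_x = 0, C_y = 3261 N, D_y = 5098 N

Resultant of the distributed load: 1753.1 × 2.8 = 4908.68 N at 4.3 m from C.
Moments about C: D_y·5.9 − 3450·2.6 − (1753.1·2.8)·4.3 = 0 → D_y = 30077.324/5.9 = 5097.85 ≈ 5098 N.
ΣF_y = 0: C_y + 5097.85 − 3450 − 1753.1·2.8 = 0 → C_y = 3261 N.
ΣF_x = 0: no horizontal applied forces, so C_x = 0.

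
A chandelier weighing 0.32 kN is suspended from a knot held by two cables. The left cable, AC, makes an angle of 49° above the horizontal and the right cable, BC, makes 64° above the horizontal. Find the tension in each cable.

ΣF_x = 0: −T_AC·cos49° + T_BC·cos64° = 0 → T_BC = 1.49658·T_AC.
ΣF_y = 0: T_AC·sin49° + T_BC·sin64° = 0.32.
Substitute: T_AC·(0.75471 + 1.49658·0.898794) = 0.32 → T_AC = 0.152393 ≈ 0.1524 kN.
Then T_BC = 1.49658 × 0.152393 = 0.2281 kN.

T_AC = 0.1524 kN, T_BC = 0.2281 kN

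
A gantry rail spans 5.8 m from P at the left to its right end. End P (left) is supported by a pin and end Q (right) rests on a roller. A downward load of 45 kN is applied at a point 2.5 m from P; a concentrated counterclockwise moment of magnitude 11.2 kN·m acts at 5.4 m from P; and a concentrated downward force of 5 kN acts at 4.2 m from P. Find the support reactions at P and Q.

Moments about P: Q_y·5.8 − 45·2.5 + 11.2 − 5·4.2 = 0 → Q_y = 122.3/5.8 = 21.0862 ≈ 21.09 kN.
ΣF_y = 0: P_y + 21.0862 − 45 − 5 = 0 → P_y = 28.91 kN.
ΣF_x = 0: no horizontal applied forces, so P_x = 0.

P_x = 0, P_y = 28.91 kN, Q_y = 21.09 kN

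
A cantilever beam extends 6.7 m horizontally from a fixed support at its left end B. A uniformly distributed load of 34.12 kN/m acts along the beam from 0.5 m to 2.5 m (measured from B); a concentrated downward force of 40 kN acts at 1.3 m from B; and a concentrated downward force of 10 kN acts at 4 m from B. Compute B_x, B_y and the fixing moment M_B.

Resultant of the distributed load: 34.12 × 2 = 68.24 kN at 1.5 m from B.
ΣF_x = 0: B_x = 0.
ΣF_y = 0: B_y − 34.12·2 − 40 − 10 = 0 → B_y = 118.2 kN.
ΣM about B: M_B − (34.12·2)·1.5 − 40·1.3 − 10·4 = 0 → M_B = 194.4 kN·m.

B_x = 0, B_y = 118.2 kN, M_B = 194.4 kN·m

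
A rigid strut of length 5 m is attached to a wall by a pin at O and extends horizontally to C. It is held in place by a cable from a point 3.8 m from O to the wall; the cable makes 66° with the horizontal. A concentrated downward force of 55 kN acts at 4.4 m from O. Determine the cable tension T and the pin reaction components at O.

T = 69.71 kN, O_x = 28.35 kN, O_y = -8.684 kN

ΣM about O: T·sin66°·3.8 − 55·4.4 = 0 → T = 242/(3.8·0.913545) = 69.7111 ≈ 69.71 kN.
ΣF_x = 0: O_x − T·cos66° = 0 → O_x = 69.7111 × 0.406737 = 28.35 kN.
ΣF_y = 0: O_y + T·sin66° − 55 = 0 → O_y = 55 − 69.7111 × 0.913545 = -8.684 kN.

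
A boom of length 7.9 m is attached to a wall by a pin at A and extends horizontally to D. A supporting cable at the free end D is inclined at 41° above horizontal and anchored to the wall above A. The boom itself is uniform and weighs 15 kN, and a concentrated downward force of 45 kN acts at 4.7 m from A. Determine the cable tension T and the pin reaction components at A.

ΣM about A: T·sin41°·7.9 − 15·3.95 − 45·4.7 = 0 → T = 270.75/(7.9·0.656059) = 52.2394 ≈ 52.24 kN.
ΣF_x = 0: A_x − T·cos41° = 0 → A_x = 52.2394 × 0.75471 = 39.43 kN.
ΣF_y = 0: A_y + T·sin41° − 15 − 45 = 0 → A_y = 60 − 52.2394 × 0.656059 = 25.73 kN.

T = 52.24 kN, A_x = 39.43 kN, A_y = 25.73 kN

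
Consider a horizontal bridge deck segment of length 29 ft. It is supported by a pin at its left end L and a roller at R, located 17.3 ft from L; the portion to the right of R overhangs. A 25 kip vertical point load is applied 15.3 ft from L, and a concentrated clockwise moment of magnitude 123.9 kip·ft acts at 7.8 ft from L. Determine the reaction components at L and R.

ΣM about L: R_y·17.3 − 25·15.3 − 123.9 = 0 → R_y = 506.4/17.3 = 29.2717 ≈ 29.27 kip.
ΣF_y = 0: L_y + 29.2717 − 25 = 0 → L_y = -4.272 kip.
ΣF_x = 0: no horizontal applied forces, so L_x = 0.

L_x = 0, L_y = -4.272 kip, R_y = 29.27 kip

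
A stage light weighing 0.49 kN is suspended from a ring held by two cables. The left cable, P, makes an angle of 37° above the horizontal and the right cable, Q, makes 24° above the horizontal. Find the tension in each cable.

T_P = 0.5118 kN, T_Q = 0.4474 kN

ΣF_x = 0: −T_P·cos37° + T_Q·cos24° = 0 → T_Q = 0.874215·T_P.
ΣF_y = 0: T_P·sin37° + T_Q·sin24° = 0.49.
Substitute: T_P·(0.601815 + 0.874215·0.406737) = 0.49 → T_P = 0.511808 ≈ 0.5118 kN.
Then T_Q = 0.874215 × 0.511808 = 0.4474 kN.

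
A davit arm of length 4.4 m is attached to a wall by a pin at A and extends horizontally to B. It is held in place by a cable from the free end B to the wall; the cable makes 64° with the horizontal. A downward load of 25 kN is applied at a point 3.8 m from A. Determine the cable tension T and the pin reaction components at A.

T = 24.02 kN, A_x = 10.53 kN, A_y = 3.409 kN

ΣM about A: T·sin64°·4.4 − 25·3.8 = 0 → T = 95/(4.4·0.898794) = 24.0221 ≈ 24.02 kN.
ΣF_x = 0: A_x − T·cos64° = 0 → A_x = 24.0221 × 0.438371 = 10.53 kN.
ΣF_y = 0: A_y + T·sin64° − 25 = 0 → A_y = 25 − 24.0221 × 0.898794 = 3.409 kN.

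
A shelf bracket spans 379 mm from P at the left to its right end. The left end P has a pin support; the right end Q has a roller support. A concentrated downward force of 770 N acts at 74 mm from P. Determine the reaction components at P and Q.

Moments about P: Q_y·379 − 770·74 = 0 → Q_y = 56980/379 = 150.343 ≈ 150.3 N.
ΣF_y = 0: P_y + 150.343 − 770 = 0 → P_y = 619.7 N.
ΣF_x = 0: no horizontal applied forces, so P_x = 0.

P_x = 0, P_y = 619.7 N, Q_y = 150.3 N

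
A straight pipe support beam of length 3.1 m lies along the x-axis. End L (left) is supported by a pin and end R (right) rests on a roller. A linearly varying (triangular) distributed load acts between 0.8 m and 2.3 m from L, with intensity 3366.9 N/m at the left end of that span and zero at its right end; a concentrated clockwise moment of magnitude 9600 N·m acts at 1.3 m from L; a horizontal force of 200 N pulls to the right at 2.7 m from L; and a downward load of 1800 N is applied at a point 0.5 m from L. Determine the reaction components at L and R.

L_x = -200.0 N, L_y = -120.9 N, R_y = 4446 N

Resultant of the triangular load: ½ × 3366.9 × 1.5 = 2525.175 N, acting at 1.3 m from L (one-third of the span from the peak).
Taking moments about L: R_y·3.1 − (½·3366.9·1.5)·1.3 − 9600 − 1800·0.5 = 0 → R_y = 13782.7275/3.1 = 4446.04 ≈ 4446 N.
ΣF_y = 0: L_y + 4446.04 − ½·3366.9·1.5 − 1800 = 0 → L_y = -120.9 N.
ΣF_x = 0: L_x + 200 = 0 → L_x = -200.0 N.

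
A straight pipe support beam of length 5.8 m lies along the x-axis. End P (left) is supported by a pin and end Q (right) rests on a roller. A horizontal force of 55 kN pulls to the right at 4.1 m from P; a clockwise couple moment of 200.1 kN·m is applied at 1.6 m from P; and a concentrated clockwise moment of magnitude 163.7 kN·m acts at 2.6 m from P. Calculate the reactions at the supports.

Taking moments about P: Q_y·5.8 − 200.1 − 163.7 = 0 → Q_y = 363.8/5.8 = 62.7241 ≈ 62.72 kN.
ΣF_y = 0: P_y + 62.7241  = 0 → P_y = -62.72 kN.
ΣF_x = 0: P_x + 55 = 0 → P_x = -55.00 kN.

P_x = -55.00 kN, P_y = -62.72 kN, Q_y = 62.72 kN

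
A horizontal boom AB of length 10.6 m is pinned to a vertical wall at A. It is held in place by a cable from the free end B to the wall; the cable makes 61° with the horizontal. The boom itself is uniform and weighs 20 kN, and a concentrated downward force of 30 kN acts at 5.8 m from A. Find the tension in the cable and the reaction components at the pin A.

T = 30.20 kN, A_x = 14.64 kN, A_y = 23.58 kN

ΣM about A: T·sin61°·10.6 − 20·5.3 − 30·5.8 = 0 → T = 280/(10.6·0.87462) = 30.2018 ≈ 30.20 kN.
ΣF_x = 0: A_x − T·cos61° = 0 → A_x = 30.2018 × 0.48481 = 14.64 kN.
ΣF_y = 0: A_y + T·sin61° − 20 − 30 = 0 → A_y = 50 − 30.2018 × 0.87462 = 23.58 kN.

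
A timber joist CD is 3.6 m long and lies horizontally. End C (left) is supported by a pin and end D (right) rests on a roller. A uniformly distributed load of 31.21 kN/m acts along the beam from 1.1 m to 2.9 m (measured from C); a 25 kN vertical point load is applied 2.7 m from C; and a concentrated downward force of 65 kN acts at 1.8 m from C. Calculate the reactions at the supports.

Resultant of the distributed load: 31.21 × 1.8 = 56.178 kN at 2 m from C.
Taking moments about C: D_y·3.6 − (31.21·1.8)·2 − 25·2.7 − 65·1.8 = 0 → D_y = 296.856/3.6 = 82.46 kN.
ΣF_y = 0: C_y + 82.46 − 31.21·1.8 − 25 − 65 = 0 → C_y = 63.72 kN.
ΣF_x = 0: no horizontal applied forces, so C_x = 0.

C_x = 0, C_y = 63.72 kN, D_y = 82.46 kN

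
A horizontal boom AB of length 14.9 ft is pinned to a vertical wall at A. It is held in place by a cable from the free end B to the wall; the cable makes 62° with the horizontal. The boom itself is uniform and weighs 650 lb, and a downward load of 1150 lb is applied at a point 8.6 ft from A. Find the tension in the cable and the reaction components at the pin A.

ΣM about A: T·sin62°·14.9 − 650·7.45 − 1150·8.6 = 0 → T = 14732.5/(14.9·0.882948) = 1119.84 ≈ 1120 lb.
ΣF_x = 0: A_x − T·cos62° = 0 → A_x = 1119.84 × 0.469472 = 525.7 lb.
ΣF_y = 0: A_y + T·sin62° − 650 − 1150 = 0 → A_y = 1800 − 1119.84 × 0.882948 = 811.2 lb.

T = 1120 lb, A_x = 525.7 lb, A_y = 811.2 lb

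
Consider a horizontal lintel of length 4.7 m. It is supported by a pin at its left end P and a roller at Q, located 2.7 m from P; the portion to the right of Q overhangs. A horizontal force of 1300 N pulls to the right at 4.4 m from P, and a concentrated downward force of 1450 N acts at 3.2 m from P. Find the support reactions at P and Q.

P_x = -1300 N, P_y = -268.5 N, Q_y = 1719 N

ΣM about P: Q_y·2.7 − 1450·3.2 = 0 → Q_y = 4640/2.7 = 1718.52 ≈ 1719 N.
ΣF_y = 0: P_y + 1718.52 − 1450 = 0 → P_y = -268.5 N.
ΣF_x = 0: P_x + 1300 = 0 → P_x = -1300 N.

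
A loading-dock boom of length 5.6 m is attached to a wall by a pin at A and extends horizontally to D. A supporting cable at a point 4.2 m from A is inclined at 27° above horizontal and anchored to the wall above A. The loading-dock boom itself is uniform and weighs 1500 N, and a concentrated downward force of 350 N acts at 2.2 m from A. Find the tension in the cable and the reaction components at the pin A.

T = 2607 N, A_x = 2322 N, A_y = 666.7 N

ΣM about A: T·sin27°·4.2 − 1500·2.8 − 350·2.2 = 0 → T = 4970/(4.2·0.45399) = 2606.52 ≈ 2607 N.
ΣF_x = 0: A_x − T·cos27° = 0 → A_x = 2606.52 × 0.891007 = 2322 N.
ΣF_y = 0: A_y + T·sin27° − 1500 − 350 = 0 → A_y = 1850 − 2606.52 × 0.45399 = 666.7 N.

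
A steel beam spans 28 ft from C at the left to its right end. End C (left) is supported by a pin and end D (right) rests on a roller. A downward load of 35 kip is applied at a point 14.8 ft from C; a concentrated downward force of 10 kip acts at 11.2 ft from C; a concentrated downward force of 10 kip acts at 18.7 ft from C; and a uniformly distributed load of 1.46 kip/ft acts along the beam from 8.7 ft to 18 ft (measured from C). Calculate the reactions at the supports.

C_x = 0, C_y = 32.93 kip, D_y = 35.65 kip

Resultant of the distributed load: 1.46 × 9.3 = 13.578 kip at 13.35 ft from C.
Moments about C: D_y·28 − 35·14.8 − 10·11.2 − 10·18.7 − (1.46·9.3)·13.35 = 0 → D_y = 998.2663/28 = 35.6524 ≈ 35.65 kip.
ΣF_y = 0: C_y + 35.6524 − 35 − 10 − 10 − 1.46·9.3 = 0 → C_y = 32.93 kip.
ΣF_x = 0: no horizontal applied forces, so C_x = 0.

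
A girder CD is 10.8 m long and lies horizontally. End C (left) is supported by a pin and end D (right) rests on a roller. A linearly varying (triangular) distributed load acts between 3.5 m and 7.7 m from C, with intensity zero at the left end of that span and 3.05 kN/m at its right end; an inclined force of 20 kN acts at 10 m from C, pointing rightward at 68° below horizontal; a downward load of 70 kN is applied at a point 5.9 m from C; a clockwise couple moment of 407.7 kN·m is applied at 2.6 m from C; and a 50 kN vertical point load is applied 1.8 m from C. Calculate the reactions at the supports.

C_x = -7.492 kN, C_y = 39.72 kN, D_y = 105.2 kN

Resultant of the triangular load: ½ × 3.05 × 4.2 = 6.405 kN, acting at 6.3 m from C (one-third of the span from the peak).
Moments about C: D_y·10.8 − (½·3.05·4.2)·6.3 − 20·sin68°·10 − 70·5.9 − 407.7 − 50·1.8 = 0 → D_y = 1136.49/10.8 = 105.231 ≈ 105.2 kN.
ΣF_y = 0: C_y + 105.231 − ½·3.05·4.2 − 20·sin68° − 70 − 50 = 0 → C_y = 39.72 kN.
ΣF_x = 0: C_x + 20·cos68° = 0 → C_x = -7.492 kN.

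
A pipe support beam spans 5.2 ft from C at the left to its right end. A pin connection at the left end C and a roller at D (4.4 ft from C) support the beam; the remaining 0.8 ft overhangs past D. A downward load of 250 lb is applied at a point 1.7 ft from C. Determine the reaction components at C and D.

ΣM about C: D_y·4.4 − 250·1.7 = 0 → D_y = 425/4.4 = 96.5909 ≈ 96.59 lb.
ΣF_y = 0: C_y + 96.5909 − 250 = 0 → C_y = 153.4 lb.
ΣF_x = 0: no horizontal applied forces, so C_x = 0.

C_x = 0, C_y = 153.4 lb, D_y = 96.59 lb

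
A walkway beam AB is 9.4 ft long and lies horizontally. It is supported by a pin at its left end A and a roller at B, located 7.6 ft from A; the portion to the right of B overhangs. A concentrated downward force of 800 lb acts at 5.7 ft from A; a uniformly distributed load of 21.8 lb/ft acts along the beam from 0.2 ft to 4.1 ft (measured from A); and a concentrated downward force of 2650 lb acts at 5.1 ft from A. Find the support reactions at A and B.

A_x = 0, A_y = 1133 lb, B_y = 2402 lb

Resultant of the distributed load: 21.8 × 3.9 = 85.02 lb at 2.15 ft from A.
Moments about A: B_y·7.6 − 800·5.7 − (21.8·3.9)·2.15 − 2650·5.1 = 0 → B_y = 18257.793/7.6 = 2402.34 ≈ 2402 lb.
ΣF_y = 0: A_y + 2402.34 − 800 − 21.8·3.9 − 2650 = 0 → A_y = 1133 lb.
ΣF_x = 0: no horizontal applied forces, so A_x = 0.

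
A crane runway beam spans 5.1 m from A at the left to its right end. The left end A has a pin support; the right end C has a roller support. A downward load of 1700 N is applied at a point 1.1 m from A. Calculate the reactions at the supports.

A_x = 0, A_y = 1333 N, C_y = 366.7 N

Taking moments about A: C_y·5.1 − 1700·1.1 = 0 → C_y = 1870/5.1 = 366.667 ≈ 366.7 N.
ΣF_y = 0: A_y + 366.667 − 1700 = 0 → A_y = 1333 N.
ΣF_x = 0: no horizontal applied forces, so A_x = 0.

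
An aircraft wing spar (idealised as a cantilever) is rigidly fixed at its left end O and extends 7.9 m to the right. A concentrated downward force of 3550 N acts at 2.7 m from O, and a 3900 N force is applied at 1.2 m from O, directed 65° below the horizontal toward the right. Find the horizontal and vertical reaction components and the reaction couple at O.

ΣF_x = 0: O_x + 3900·cos65° = 0 → O_x = -1648 N.
ΣF_y = 0: O_y − 3550 − 3900·sin65° = 0 → O_y = 7085 N.
ΣM about O: M_O − 3550·2.7 − 3900·sin65°·1.2 = 0 → M_O = 13830 N·m.

O_x = -1648 N, O_y = 7085 N, M_O = 13830 N·m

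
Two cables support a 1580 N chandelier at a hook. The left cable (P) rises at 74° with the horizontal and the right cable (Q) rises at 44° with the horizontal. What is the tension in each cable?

ΣF_x = 0: −T_P·cos74° + T_Q·cos44° = 0 → T_Q = 0.383181·T_P.
ΣF_y = 0: T_P·sin74° + T_Q·sin44° = 1580.
Substitute: T_P·(0.961262 + 0.383181·0.694658) = 1580 → T_P = 1287.23 ≈ 1287 N.
Then T_Q = 0.383181 × 1287.23 = 493.2 N.

T_P = 1287 N, T_Q = 493.2 N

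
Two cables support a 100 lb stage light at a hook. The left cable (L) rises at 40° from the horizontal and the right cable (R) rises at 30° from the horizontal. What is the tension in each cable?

T_L = 92.16 lb, T_R = 81.52 lb

ΣF_x = 0: −T_L·cos40° + T_R·cos30° = 0 → T_R = 0.884552·T_L.
ΣF_y = 0: T_L·sin40° + T_R·sin30° = 100.
Substitute: T_L·(0.642788 + 0.884552·0.5) = 100 → T_L = 92.1605 ≈ 92.16 lb.
Then T_R = 0.884552 × 92.1605 = 81.52 lb.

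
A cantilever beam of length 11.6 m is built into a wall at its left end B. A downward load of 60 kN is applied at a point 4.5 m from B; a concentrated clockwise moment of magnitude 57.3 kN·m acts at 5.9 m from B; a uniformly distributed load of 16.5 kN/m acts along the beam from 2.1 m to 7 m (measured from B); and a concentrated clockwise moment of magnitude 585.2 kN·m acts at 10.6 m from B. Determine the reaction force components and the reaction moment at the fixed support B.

Resultant of the distributed load: 16.5 × 4.9 = 80.85 kN at 4.55 m from B.
ΣF_x = 0: B_x = 0.
ΣF_y = 0: B_y − 60 − 16.5·4.9 = 0 → B_y = 140.9 kN.
ΣM about B: M_B − 60·4.5 − 57.3 − (16.5·4.9)·4.55 − 585.2 = 0 → M_B = 1280 kN·m.

B_x = 0, B_y = 140.9 kN, M_B = 1280 kN·m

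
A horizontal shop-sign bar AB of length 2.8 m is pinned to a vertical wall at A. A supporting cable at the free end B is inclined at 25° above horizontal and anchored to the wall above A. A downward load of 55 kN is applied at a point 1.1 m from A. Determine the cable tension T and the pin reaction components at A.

T = 51.13 kN, A_x = 46.34 kN, A_y = 33.39 kN

ΣM about A: T·sin25°·2.8 − 55·1.1 = 0 → T = 60.5/(2.8·0.422618) = 51.1269 ≈ 51.13 kN.
ΣF_x = 0: A_x − T·cos25° = 0 → A_x = 51.1269 × 0.906308 = 46.34 kN.
ΣF_y = 0: A_y + T·sin25° − 55 = 0 → A_y = 55 − 51.1269 × 0.422618 = 33.39 kN.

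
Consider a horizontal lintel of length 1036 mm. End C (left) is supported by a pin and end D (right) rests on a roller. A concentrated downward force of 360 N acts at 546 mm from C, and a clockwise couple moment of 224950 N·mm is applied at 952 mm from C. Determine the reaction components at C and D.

Moments about C: D_y·1036 − 360·546 − 224950 = 0 → D_y = 421510/1036 = 406.863 ≈ 406.9 N.
ΣF_y = 0: C_y + 406.863 − 360 = 0 → C_y = -46.86 N.
ΣF_x = 0: no horizontal applied forces, so C_x = 0.

C_x = 0, C_y = -46.86 N, D_y = 406.9 N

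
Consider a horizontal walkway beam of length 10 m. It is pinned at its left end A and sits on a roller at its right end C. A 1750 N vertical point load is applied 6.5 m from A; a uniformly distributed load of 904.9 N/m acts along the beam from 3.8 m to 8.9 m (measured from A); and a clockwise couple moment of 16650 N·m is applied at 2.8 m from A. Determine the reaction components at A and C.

Resultant of the distributed load: 904.9 × 5.1 = 4614.99 N at 6.35 m from A.
Taking moments about A: C_y·10 − 1750·6.5 − (904.9·5.1)·6.35 − 16650 = 0 → C_y = 57330.1865/10 = 5733.02 ≈ 5733 N.
ΣF_y = 0: A_y + 5733.02 − 1750 − 904.9·5.1 = 0 → A_y = 632.0 N.
ΣF_x = 0: no horizontal applied forces, so A_x = 0.

A_x = 0, A_y = 632.0 N, C_y = 5733 N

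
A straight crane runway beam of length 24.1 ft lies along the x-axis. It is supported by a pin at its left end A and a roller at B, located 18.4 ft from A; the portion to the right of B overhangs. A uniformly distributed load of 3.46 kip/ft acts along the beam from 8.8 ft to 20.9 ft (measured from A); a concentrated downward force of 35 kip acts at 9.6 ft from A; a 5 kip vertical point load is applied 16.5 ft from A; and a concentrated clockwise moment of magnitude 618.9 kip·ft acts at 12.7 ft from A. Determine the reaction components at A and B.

Resultant of the distributed load: 3.46 × 12.1 = 41.866 kip at 14.85 ft from A.
Taking moments about A: B_y·18.4 − (3.46·12.1)·14.85 − 35·9.6 − 5·16.5 − 618.9 = 0 → B_y = 1659.1101/18.4 = 90.169 ≈ 90.17 kip.
ΣF_y = 0: A_y + 90.169 − 3.46·12.1 − 35 − 5 = 0 → A_y = -8.303 kip.
ΣF_x = 0: no horizontal applied forces, so A_x = 0.

A_x = 0, A_y = -8.303 kip, B_y = 90.17 kip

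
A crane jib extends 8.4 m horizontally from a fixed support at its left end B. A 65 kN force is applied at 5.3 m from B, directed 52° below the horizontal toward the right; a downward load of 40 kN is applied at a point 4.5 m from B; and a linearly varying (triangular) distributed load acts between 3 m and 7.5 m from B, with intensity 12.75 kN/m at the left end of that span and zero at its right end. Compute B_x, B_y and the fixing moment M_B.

Resultant of the triangular load: ½ × 12.75 × 4.5 = 28.6875 kN, acting at 4.5 m from B (one-third of the span from the peak).
ΣF_x = 0: B_x + 65·cos52° = 0 → B_x = -40.02 kN.
ΣF_y = 0: B_y − 65·sin52° − 40 − ½·12.75·4.5 = 0 → B_y = 119.9 kN.
ΣM about B: M_B − 65·sin52°·5.3 − 40·4.5 − (½·12.75·4.5)·4.5 = 0 → M_B = 580.6 kN·m.

B_x = -40.02 kN, B_y = 119.9 kN, M_B = 580.6 kN·m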